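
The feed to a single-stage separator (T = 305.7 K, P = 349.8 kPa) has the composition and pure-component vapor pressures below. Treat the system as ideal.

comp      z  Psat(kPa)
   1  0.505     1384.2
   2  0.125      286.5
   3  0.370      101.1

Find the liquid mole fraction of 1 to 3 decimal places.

x_1 = 0.173

Raoult's law: Kᵢ = Pᵢˢᵃᵗ/P = Pᵢˢᵃᵗ/349.8.
  K_1 = 1384.2/349.8 = 3.95712, K_2 = 286.5/349.8 = 0.81904, K_3 = 101.1/349.8 = 0.28902
Material balance + equilibrium reduce to Σ zᵢ(Kᵢ−1)/(1+β(Kᵢ−1)) = 0.
Check two-phase: ΣzᵢKᵢ = 2.208 > 1 and Σzᵢ/Kᵢ = 1.560 > 1, so g(0) = 1.208 > 0 and g(1) = -0.560 < 0.
Newton iteration, β⁰ = 0.5:
  β = 0.500: g = 0.1695, g' = -1.174 → β = 0.644
  β = 0.644: g = 0.0029, g' = -1.165 → β = 0.647
Converged at β = 0.647.
Compositions from xᵢ = zᵢ/(1+β(Kᵢ−1)), yᵢ = Kᵢxᵢ:
  1: x = 0.173, y = 0.686
  2: x = 0.142, y = 0.116
  3: x = 0.685, y = 0.198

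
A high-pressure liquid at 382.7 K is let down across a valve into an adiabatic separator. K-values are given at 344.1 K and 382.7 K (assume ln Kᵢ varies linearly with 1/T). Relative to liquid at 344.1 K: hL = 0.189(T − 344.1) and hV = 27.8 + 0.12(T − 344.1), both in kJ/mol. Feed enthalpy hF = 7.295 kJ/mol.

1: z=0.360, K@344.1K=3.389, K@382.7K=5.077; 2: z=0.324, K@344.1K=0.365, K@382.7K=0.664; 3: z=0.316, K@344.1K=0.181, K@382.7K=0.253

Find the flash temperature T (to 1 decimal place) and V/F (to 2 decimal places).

T = 346.8 K, V/F = 0.25

Adiabatic flash: solve Rachford–Rice at each trial T, then check hF = ψ·hV(T) + (1−ψ)·hL(T).
  T = 344.1 K: K = (3.389, 0.365, 0.181), RR gives ψ = 0.227, H_out = 6.297 kJ/mol
  T = 382.7 K: K = (5.077, 0.664, 0.253), RR gives ψ = 0.479, H_out = 19.330 kJ/mol
  T = 363.4 K: K = (4.193, 0.500, 0.216), RR gives ψ = 0.354, H_out = 13.014 kJ/mol
  T = 353.8 K: K = (3.783, 0.429, 0.198), RR gives ψ = 0.292, H_out = 9.757 kJ/mol
  T = 349.0 K: K = (3.585, 0.397, 0.190), RR gives ψ = 0.260, H_out = 8.072 kJ/mol
  T = 346.6 K: K = (3.488, 0.381, 0.185), RR gives ψ = 0.244, H_out = 7.211 kJ/mol
Linear interpolation between T = 346.6 (H_out = 7.211) and T = 349.0 (H_out = 8.072) on hF = 7.295 gives T ≈ 346.8 K, at which ψ = 0.25.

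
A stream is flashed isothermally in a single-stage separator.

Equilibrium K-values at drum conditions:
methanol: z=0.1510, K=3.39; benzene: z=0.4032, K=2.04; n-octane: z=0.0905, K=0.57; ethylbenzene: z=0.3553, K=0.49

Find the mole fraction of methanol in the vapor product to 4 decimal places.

Rachford–Rice: g(V/F) = Σ zᵢ(Kᵢ−1)/(1+V/F(Kᵢ−1)) = 0.
Check two-phase: ΣzᵢKᵢ = 1.5601 > 1 and Σzᵢ/Kᵢ = 1.1261 > 1, so g(0) = 0.5601 > 0 and g(1) = -0.1261 < 0.
Newton–Raphson from V/F = 0.5:
  V/F = 0.5000: g = 0.14749, g' = -0.5614 → V/F = 0.7627
  V/F = 0.7627: g = 0.00722, g' = -0.5284 → V/F = 0.7764
Converged at V/F = 0.7764.
Compositions from xᵢ = zᵢ/(1+V/F(Kᵢ−1)), yᵢ = Kᵢxᵢ:
  methanol: x = 0.0529, y = 0.1793
  benzene: x = 0.2231, y = 0.4551
  n-octane: x = 0.1359, y = 0.0774
  ethylbenzene: x = 0.5882, y = 0.2882

y_methanol = 0.1793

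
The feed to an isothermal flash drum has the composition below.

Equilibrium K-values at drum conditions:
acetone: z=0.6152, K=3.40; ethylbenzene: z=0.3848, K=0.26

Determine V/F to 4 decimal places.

V/F = 0.6710

Material balance + equilibrium reduce to Σ zᵢ(Kᵢ−1)/(1+V/F(Kᵢ−1)) = 0.
g(0) = ΣzᵢKᵢ − 1 = 1.1917 and g(1) = 1 − Σzᵢ/Kᵢ = -0.6609, so a root lies in (0, 1).
Newton iteration, V/F⁰ = 0.67:
  V/F = 0.6700: g = 0.00137, g' = -1.3499 → V/F = 0.6710
Converged at V/F = 0.6710.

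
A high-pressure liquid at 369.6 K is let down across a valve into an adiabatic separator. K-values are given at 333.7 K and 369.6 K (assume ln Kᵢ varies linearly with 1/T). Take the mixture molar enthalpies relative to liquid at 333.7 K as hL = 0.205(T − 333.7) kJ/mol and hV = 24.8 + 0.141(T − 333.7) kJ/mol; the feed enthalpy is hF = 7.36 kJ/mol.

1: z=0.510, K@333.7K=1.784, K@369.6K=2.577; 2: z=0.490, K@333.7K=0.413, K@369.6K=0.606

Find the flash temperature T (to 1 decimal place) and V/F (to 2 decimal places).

Adiabatic flash: solve Rachford–Rice at each trial T, then check hF = ψ·hV(T) + (1−ψ)·hL(T).
  T = 333.7 K: K = (1.784, 0.413), RR gives ψ = 0.244, H_out = 6.047 kJ/mol
  T = 369.6 K: K = (2.577, 0.606), RR gives ψ = 0.984, H_out = 29.495 kJ/mol
  T = 351.6 K: K = (2.163, 0.505), RR gives ψ = 0.609, H_out = 18.073 kJ/mol
  T = 342.6 K: K = (1.968, 0.458), RR gives ψ = 0.434, H_out = 12.347 kJ/mol
  T = 338.1 K: K = (1.874, 0.435), RR gives ψ = 0.342, H_out = 9.280 kJ/mol
  T = 335.9 K: K = (1.829, 0.424), RR gives ψ = 0.294, H_out = 7.699 kJ/mol
Linear interpolation between T = 333.7 (H_out = 6.047) and T = 335.9 (H_out = 7.699) on hF = 7.36 gives T ≈ 335.4 K, at which ψ = 0.28.

T = 335.4 K, V/F = 0.28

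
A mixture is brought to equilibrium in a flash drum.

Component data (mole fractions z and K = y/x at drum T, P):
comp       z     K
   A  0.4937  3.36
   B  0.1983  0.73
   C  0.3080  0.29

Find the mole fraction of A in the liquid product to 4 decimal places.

Material balance + equilibrium reduce to Σ zᵢ(Kᵢ−1)/(1+V/F(Kᵢ−1)) = 0.
g(0) = ΣzᵢKᵢ − 1 = 0.8929 and g(1) = 1 − Σzᵢ/Kᵢ = -0.4806, so a root lies in (0, 1).
Newton iteration, V/F⁰ = 0.5:
  V/F = 0.5000: g = 0.13353, g' = -0.9711 → V/F = 0.6375
  V/F = 0.6375: g = 0.00104, g' = -0.9777 → V/F = 0.6386
Converged at V/F = 0.6386.
Compositions from xᵢ = zᵢ/(1+V/F(Kᵢ−1)), yᵢ = Kᵢxᵢ:
  A: x = 0.1969, y = 0.6617
  B: x = 0.2396, y = 0.1749
  C: x = 0.5635, y = 0.1634

x_A = 0.1969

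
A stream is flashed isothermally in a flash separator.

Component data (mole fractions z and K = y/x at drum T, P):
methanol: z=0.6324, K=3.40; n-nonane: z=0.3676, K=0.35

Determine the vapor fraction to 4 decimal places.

ψ = 0.8198

Iterate (Newton) starting at ψ = 0.61:
  ψ = 0.6100: g = 0.22005, g' = -1.0264 → ψ = 0.8244
  ψ = 0.8244: g = -0.00523, g' = -1.1315 → ψ = 0.8198
Converged at ψ = 0.8198.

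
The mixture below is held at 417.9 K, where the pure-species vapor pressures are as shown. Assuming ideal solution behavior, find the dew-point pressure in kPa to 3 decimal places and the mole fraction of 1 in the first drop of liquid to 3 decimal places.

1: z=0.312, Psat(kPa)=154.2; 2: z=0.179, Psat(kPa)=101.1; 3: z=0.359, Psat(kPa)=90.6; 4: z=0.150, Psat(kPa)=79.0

At the dew point ψ → 1, so Σzᵢ/Kᵢ = 1 with Kᵢ = Pᵢˢᵃᵗ/P ⇒ 1/P = Σzᵢ/Pᵢˢᵃᵗ.
1/P = 0.312/154.2 + 0.179/101.1 + 0.359/90.6 + 0.150/79.0 = 0.009655 ⇒ P = 103.572 kPa
xᵢ = zᵢP/Pᵢˢᵃᵗ ⇒ x_1 = 0.312·103.572/154.2 = 0.210

Pdew = 103.572 kPa, x_1 = 0.210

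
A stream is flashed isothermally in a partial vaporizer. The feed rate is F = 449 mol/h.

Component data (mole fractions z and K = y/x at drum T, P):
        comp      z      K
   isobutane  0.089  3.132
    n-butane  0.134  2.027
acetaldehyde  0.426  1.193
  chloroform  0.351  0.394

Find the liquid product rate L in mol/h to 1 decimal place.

Newton–Raphson from ψ = 0.45:
  ψ = 0.450: g = -0.0259, g' = -0.429 → ψ = 0.390
Converged at ψ = 0.390.
Then V = ψ·F = 0.3895·449 = 174.9 mol/h and L = F − V = 274.1 mol/h.

L = 274.1 mol/h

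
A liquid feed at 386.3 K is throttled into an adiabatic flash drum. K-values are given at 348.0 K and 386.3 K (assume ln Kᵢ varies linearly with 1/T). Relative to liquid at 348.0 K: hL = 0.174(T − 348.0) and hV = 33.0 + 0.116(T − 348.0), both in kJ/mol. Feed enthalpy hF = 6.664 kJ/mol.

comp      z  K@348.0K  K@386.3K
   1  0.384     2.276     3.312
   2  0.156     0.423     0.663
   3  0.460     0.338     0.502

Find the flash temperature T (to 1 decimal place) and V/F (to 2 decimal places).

Adiabatic flash: solve Rachford–Rice at each trial T, then check hF = ψ·hV(T) + (1−ψ)·hL(T).
  T = 348.0 K: K = (2.276, 0.423, 0.338), RR gives ψ = 0.117, H_out = 3.849 kJ/mol
  T = 386.3 K: K = (3.312, 0.663, 0.502), RR gives ψ = 0.567, H_out = 24.115 kJ/mol
  T = 367.1 K: K = (2.771, 0.536, 0.416), RR gives ψ = 0.344, H_out = 14.303 kJ/mol
  T = 357.6 K: K = (2.519, 0.478, 0.376), RR gives ψ = 0.236, H_out = 9.329 kJ/mol
  T = 352.8 K: K = (2.396, 0.450, 0.357), RR gives ψ = 0.178, H_out = 6.668 kJ/mol
  T = 350.4 K: K = (2.336, 0.436, 0.347), RR gives ψ = 0.148, H_out = 5.282 kJ/mol
Linear interpolation between T = 350.4 (H_out = 5.282) and T = 352.8 (H_out = 6.668) on hF = 6.664 gives T ≈ 352.8 K, at which ψ = 0.18.

T = 352.8 K, V/F = 0.18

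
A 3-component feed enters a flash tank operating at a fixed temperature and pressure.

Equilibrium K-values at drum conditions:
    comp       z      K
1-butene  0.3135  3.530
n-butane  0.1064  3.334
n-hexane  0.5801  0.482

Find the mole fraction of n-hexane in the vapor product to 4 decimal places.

Material balance + equilibrium reduce to Σ zᵢ(Kᵢ−1)/(1+ψ(Kᵢ−1)) = 0.
Feasibility: ΣzᵢKᵢ = 1.7410, Σzᵢ/Kᵢ = 1.3243 — both > 1, two phases present.
Iterate (Newton) starting at ψ = 0.5:
  ψ = 0.5000: g = 0.05926, g' = -0.7981 → ψ = 0.5743
  ψ = 0.5743: g = 0.00175, g' = -0.7547 → ψ = 0.5766
Converged at ψ = 0.5766.
Compositions from xᵢ = zᵢ/(1+ψ(Kᵢ−1)), yᵢ = Kᵢxᵢ:
  1-butene: x = 0.1275, y = 0.4501
  n-butane: x = 0.0454, y = 0.1512
  n-hexane: x = 0.8271, y = 0.3987

y_n-hexane = 0.3987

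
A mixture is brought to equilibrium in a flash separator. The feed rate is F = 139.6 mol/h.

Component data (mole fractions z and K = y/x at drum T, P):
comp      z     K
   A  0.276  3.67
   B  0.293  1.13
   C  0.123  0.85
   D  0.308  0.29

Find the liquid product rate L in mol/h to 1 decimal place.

Newton–Raphson from β = 0.5:
  β = 0.500: g = -0.0076, g' = -0.742 → β = 0.490
Converged at β = 0.490.
Then V = β·F = 0.4897·139.6 = 68.4 mol/h and L = F − V = 71.2 mol/h.

L = 71.2 mol/h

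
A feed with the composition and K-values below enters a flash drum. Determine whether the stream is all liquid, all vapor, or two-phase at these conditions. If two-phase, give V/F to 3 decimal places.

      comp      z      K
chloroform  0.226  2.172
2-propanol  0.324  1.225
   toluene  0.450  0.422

ΣzᵢKᵢ = 1.078; Σzᵢ/Kᵢ = 1.435.
Both exceed 1, so a two-phase solution exists.
Newton iteration, ψ⁰ = 0.5:
  ψ = 0.500: g = -0.1333, g' = -0.434 → ψ = 0.193
  ψ = 0.193: g = -0.0068, g' = -0.412 → ψ = 0.176
Converged at ψ = 0.176.

two-phase, V/F = 0.176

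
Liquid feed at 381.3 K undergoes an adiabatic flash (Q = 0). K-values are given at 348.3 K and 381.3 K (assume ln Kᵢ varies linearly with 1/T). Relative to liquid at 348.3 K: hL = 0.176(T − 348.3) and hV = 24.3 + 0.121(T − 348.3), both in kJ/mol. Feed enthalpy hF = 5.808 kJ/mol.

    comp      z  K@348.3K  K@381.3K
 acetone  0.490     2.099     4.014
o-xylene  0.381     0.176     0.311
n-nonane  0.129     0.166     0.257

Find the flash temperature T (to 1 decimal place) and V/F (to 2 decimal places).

Adiabatic flash: solve Rachford–Rice at each trial T, then check hF = ψ·hV(T) + (1−ψ)·hL(T).
  T = 348.3 K: K = (2.099, 0.176, 0.166), RR gives ψ = 0.129, H_out = 3.129 kJ/mol
  T = 381.3 K: K = (4.014, 0.311, 0.257), RR gives ψ = 0.528, H_out = 17.673 kJ/mol
  T = 364.8 K: K = (2.946, 0.237, 0.209), RR gives ψ = 0.374, H_out = 11.653 kJ/mol
  T = 356.6 K: K = (2.499, 0.205, 0.187), RR gives ψ = 0.273, H_out = 7.960 kJ/mol
  T = 352.5 K: K = (2.295, 0.190, 0.176), RR gives ψ = 0.209, H_out = 5.763 kJ/mol
  T = 354.6 K: K = (2.398, 0.198, 0.182), RR gives ψ = 0.243, H_out = 6.926 kJ/mol
Linear interpolation between T = 352.5 (H_out = 5.763) and T = 354.6 (H_out = 6.926) on hF = 5.808 gives T ≈ 352.6 K, at which ψ = 0.21.

T = 352.6 K, V/F = 0.21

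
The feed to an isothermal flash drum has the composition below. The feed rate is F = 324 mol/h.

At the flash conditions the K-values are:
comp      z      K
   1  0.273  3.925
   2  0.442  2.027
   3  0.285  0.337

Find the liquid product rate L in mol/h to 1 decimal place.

Let β = V/F and solve Σ zᵢ(Kᵢ−1)/(1+β(Kᵢ−1)) = 0.
Check two-phase: ΣzᵢKᵢ = 2.064 > 1 and Σzᵢ/Kᵢ = 1.133 > 1, so g(0) = 1.064 > 0 and g(1) = -0.133 < 0.
Newton–Raphson from β = 0.39:
  β = 0.390: g = 0.4423, g' = -0.975 → β = 0.844
  β = 0.844: g = 0.0448, g' = -0.973 → β = 0.890
  β = 0.890: g = -0.0017, g' = -1.052 → β = 0.888
Converged at β = 0.888.
Then V = β·F = 0.8879·324 = 287.7 mol/h and L = F − V = 36.3 mol/h.

L = 36.3 mol/h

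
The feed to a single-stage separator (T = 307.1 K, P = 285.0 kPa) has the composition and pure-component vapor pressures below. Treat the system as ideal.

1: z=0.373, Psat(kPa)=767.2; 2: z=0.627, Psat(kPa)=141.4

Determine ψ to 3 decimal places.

Raoult's law: Kᵢ = Pᵢˢᵃᵗ/P = Pᵢˢᵃᵗ/285.0.
  K_1 = 767.2/285.0 = 2.69193, K_2 = 141.4/285.0 = 0.49614
Rachford–Rice: g(ψ) = Σ zᵢ(Kᵢ−1)/(1+ψ(Kᵢ−1)) = 0.
g(0) = ΣzᵢKᵢ − 1 = 0.315 and g(1) = 1 − Σzᵢ/Kᵢ = -0.402, so a root lies in (0, 1).
Binary case is linear: z₁(K₁−1)(1+ψ(K₂−1)) + z₂(K₂−1)(1+ψ(K₁−1)) = 0
⇒ ψ = [z₁(K₁−1)+z₂(K₂−1)] / [−(K₁−1)(K₂−1)] = 0.3152/0.8525 = 0.370

ψ = 0.370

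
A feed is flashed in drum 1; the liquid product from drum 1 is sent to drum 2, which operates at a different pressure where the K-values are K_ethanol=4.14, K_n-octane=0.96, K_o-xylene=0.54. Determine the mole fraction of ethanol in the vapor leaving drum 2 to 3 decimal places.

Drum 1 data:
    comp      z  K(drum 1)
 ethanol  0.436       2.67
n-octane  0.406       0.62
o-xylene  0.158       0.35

Drum 1:
Material balance + equilibrium reduce to Σ zᵢ(Kᵢ−1)/(1+ψ₁(Kᵢ−1)) = 0.
g(0) = ΣzᵢKᵢ − 1 = 0.471 and g(1) = 1 − Σzᵢ/Kᵢ = -0.270, so a root lies in (0, 1).
Iterate (Newton) starting at ψ₁ = 0.5:
  ψ₁ = 0.500: g = 0.0542, g' = -0.597 → ψ₁ = 0.591
  ψ₁ = 0.591: g = 0.0009, g' = -0.582 → ψ₁ = 0.592
Converged at ψ₁ = 0.592.
Drum-1 compositions:
  ethanol: x = 0.219, y = 0.585
  n-octane: x = 0.524, y = 0.325
  o-xylene: x = 0.257, y = 0.090
Drum-2 feed = drum-1 liquid: z₂ = (0.2192, 0.5239, 0.2569).
Drum 2:
Material balance + equilibrium reduce to Σ zᵢ(Kᵢ−1)/(1+ψ₂(Kᵢ−1)) = 0.
Check two-phase: ΣzᵢKᵢ = 1.549 > 1 and Σzᵢ/Kᵢ = 1.074 > 1, so g(0) = 0.549 > 0 and g(1) = -0.074 < 0.
Newton–Raphson from ψ₂ = 0.54:
  ψ₂ = 0.540: g = 0.0767, g' = -0.395 → ψ₂ = 0.734
  ψ₂ = 0.734: g = 0.0081, g' = -0.323 → ψ₂ = 0.760
Converged at ψ₂ = 0.760.
  ethanol: x = 0.065, y = 0.268
  n-octane: x = 0.540, y = 0.519
  o-xylene: x = 0.395, y = 0.213

y_ethanol (drum 2) = 0.268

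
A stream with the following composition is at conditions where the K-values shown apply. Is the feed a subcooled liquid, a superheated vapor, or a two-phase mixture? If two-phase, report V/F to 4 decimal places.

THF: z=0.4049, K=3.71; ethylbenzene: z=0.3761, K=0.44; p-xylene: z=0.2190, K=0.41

ΣzᵢKᵢ = 1.7575; Σzᵢ/Kᵢ = 1.4981.
Both exceed 1, so a two-phase solution exists.
Let ψ = V/F and solve Σ zᵢ(Kᵢ−1)/(1+ψ(Kᵢ−1)) = 0.
Iterate (Newton) starting at ψ = 0.65:
  ψ = 0.6500: g = -0.14339, g' = -0.8821 → ψ = 0.4874
  ψ = 0.4874: g = 0.00171, g' = -0.9254 → ψ = 0.4893
Converged at ψ = 0.4893.

two-phase, V/F = 0.4893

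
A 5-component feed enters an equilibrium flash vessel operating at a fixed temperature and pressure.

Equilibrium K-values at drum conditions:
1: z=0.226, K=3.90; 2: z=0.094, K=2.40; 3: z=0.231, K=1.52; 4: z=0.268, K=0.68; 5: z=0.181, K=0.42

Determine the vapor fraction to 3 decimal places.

Material balance + equilibrium reduce to Σ zᵢ(Kᵢ−1)/(1+ψ(Kᵢ−1)) = 0.
g(0) = ΣzᵢKᵢ − 1 = 0.716 and g(1) = 1 − Σzᵢ/Kᵢ = -0.074, so a root lies in (0, 1).
Newton–Raphson from ψ = 0.5:
  ψ = 0.500: g = 0.1903, g' = -0.579 → ψ = 0.828
  ψ = 0.828: g = 0.0187, g' = -0.511 → ψ = 0.865
Converged at ψ = 0.865.

ψ = 0.865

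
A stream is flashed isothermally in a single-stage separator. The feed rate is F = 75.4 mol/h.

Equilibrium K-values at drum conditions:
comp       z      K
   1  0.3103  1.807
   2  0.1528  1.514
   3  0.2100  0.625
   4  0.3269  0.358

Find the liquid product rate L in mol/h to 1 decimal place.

Newton iteration, β⁰ = 0.5:
  β = 0.5000: g = -0.16511, g' = -0.4651 → β = 0.1450
  β = 0.1450: g = -0.01743, g' = -0.3938 → β = 0.1008
Converged at β = 0.1008.
Then V = β·F = 0.1008·75.4 = 7.6 mol/h and L = F − V = 67.8 mol/h.

L = 67.8 mol/h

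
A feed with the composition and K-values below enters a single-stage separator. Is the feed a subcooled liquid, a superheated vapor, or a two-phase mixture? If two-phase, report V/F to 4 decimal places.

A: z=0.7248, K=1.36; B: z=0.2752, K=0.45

ΣzᵢKᵢ = 1.1096; Σzᵢ/Kᵢ = 1.1445.
Both exceed 1, so a two-phase solution exists.
Material balance + equilibrium reduce to Σ zᵢ(Kᵢ−1)/(1+ψ(Kᵢ−1)) = 0.
Binary case is linear: z₁(K₁−1)(1+ψ(K₂−1)) + z₂(K₂−1)(1+ψ(K₁−1)) = 0
⇒ ψ = [z₁(K₁−1)+z₂(K₂−1)] / [−(K₁−1)(K₂−1)] = 0.10957/0.19800 = 0.5534

two-phase, V/F = 0.5534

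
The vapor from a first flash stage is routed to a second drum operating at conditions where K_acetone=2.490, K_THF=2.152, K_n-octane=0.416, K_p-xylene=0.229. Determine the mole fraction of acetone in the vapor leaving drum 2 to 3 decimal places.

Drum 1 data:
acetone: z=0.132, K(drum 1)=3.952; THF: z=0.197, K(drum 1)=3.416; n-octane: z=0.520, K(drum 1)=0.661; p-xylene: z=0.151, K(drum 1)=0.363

Drum 1:
Material balance + equilibrium reduce to Σ zᵢ(Kᵢ−1)/(1+ψ₁(Kᵢ−1)) = 0.
Feasibility: ΣzᵢKᵢ = 1.593, Σzᵢ/Kᵢ = 1.294 — both > 1, two phases present.
Iterate (Newton) starting at ψ₁ = 0.5:
  ψ₁ = 0.500: g = 0.0195, g' = -0.642 → ψ₁ = 0.530
  ψ₁ = 0.530: g = 0.0003, g' = -0.624 → ψ₁ = 0.531
Converged at ψ₁ = 0.531.
Drum-1 compositions:
  acetone: x = 0.051, y = 0.203
  THF: x = 0.086, y = 0.295
  n-octane: x = 0.634, y = 0.419
  p-xylene: x = 0.228, y = 0.083
Drum-2 feed = drum-1 vapor: z₂ = (0.2032, 0.2948, 0.4192, 0.0828).
Drum 2:
Material balance + equilibrium reduce to Σ zᵢ(Kᵢ−1)/(1+ψ₂(Kᵢ−1)) = 0.
Check two-phase: ΣzᵢKᵢ = 1.334 > 1 and Σzᵢ/Kᵢ = 1.588 > 1, so g(0) = 0.334 > 0 and g(1) = -0.588 < 0.
Iterate (Newton) starting at ψ₂ = 0.5:
  ψ₂ = 0.500: g = -0.0606, g' = -0.721 → ψ₂ = 0.416
  ψ₂ = 0.416: g = -0.0008, g' = -0.707 → ψ₂ = 0.415
Converged at ψ₂ = 0.415.
  acetone: x = 0.126, y = 0.313
  THF: x = 0.199, y = 0.429
  n-octane: x = 0.553, y = 0.230
  p-xylene: x = 0.122, y = 0.028

y_acetone (drum 2) = 0.313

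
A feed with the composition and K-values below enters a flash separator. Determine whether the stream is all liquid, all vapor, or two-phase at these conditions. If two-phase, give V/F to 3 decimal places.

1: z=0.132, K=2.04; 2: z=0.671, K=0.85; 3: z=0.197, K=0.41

all liquid

ΣzᵢKᵢ = 0.920; Σzᵢ/Kᵢ = 1.335.
Since ΣzᵢKᵢ < 1 the mixture is below its bubble point — single liquid phase.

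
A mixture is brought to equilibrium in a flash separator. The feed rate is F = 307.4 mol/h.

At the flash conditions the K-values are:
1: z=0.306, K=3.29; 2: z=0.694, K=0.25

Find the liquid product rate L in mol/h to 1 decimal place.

L = 275.1 mol/h

Iterate (Newton) starting at β = 0.5:
  β = 0.500: g = -0.5061, g' = -1.348 → β = 0.125
  β = 0.125: g = -0.0289, g' = -1.446 → β = 0.105
Converged at β = 0.105.
Then V = β·F = 0.1049·307.4 = 32.3 mol/h and L = F − V = 275.1 mol/h.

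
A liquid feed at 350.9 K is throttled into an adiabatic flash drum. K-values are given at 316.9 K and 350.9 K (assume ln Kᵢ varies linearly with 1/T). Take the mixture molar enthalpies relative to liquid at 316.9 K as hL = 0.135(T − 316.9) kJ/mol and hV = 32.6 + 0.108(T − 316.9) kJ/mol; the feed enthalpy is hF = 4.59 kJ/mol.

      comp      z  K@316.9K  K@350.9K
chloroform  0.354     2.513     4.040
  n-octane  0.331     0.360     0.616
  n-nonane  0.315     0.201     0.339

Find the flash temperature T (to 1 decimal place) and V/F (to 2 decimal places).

Adiabatic flash: solve Rachford–Rice at each trial T, then check hF = ψ·hV(T) + (1−ψ)·hL(T).
  T = 316.9 K: K = (2.513, 0.360, 0.201), RR gives ψ = 0.066, H_out = 2.155 kJ/mol
  T = 350.9 K: K = (4.040, 0.616, 0.339), RR gives ψ = 0.455, H_out = 18.998 kJ/mol
  T = 333.9 K: K = (3.225, 0.477, 0.265), RR gives ψ = 0.271, H_out = 11.021 kJ/mol
  T = 325.4 K: K = (2.856, 0.416, 0.231), RR gives ψ = 0.176, H_out = 6.841 kJ/mol
  T = 321.1 K: K = (2.679, 0.387, 0.216), RR gives ψ = 0.123, H_out = 4.558 kJ/mol
  T = 323.2 K: K = (2.765, 0.401, 0.223), RR gives ψ = 0.149, H_out = 5.692 kJ/mol
Linear interpolation between T = 321.1 (H_out = 4.558) and T = 323.2 (H_out = 5.692) on hF = 4.59 gives T ≈ 321.2 K, at which ψ = 0.12.

T = 321.2 K, V/F = 0.12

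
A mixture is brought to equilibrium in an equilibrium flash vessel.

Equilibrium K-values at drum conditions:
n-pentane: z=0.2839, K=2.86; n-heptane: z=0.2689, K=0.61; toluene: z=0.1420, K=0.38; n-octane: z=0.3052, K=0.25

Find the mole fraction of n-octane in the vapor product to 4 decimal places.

Rachford–Rice: g(V/F) = Σ zᵢ(Kᵢ−1)/(1+V/F(Kᵢ−1)) = 0.
g(0) = ΣzᵢKᵢ − 1 = 0.1062 and g(1) = 1 − Σzᵢ/Kᵢ = -1.1346, so a root lies in (0, 1).
Newton–Raphson from V/F = 0.5:
  V/F = 0.5000: g = -0.35051, g' = -0.8809 → V/F = 0.1021
  V/F = 0.1021: g = -0.00733, g' = -1.0016 → V/F = 0.0948
Converged at V/F = 0.0948.
Compositions from xᵢ = zᵢ/(1+V/F(Kᵢ−1)), yᵢ = Kᵢxᵢ:
  n-pentane: x = 0.2413, y = 0.6902
  n-heptane: x = 0.2792, y = 0.1703
  toluene: x = 0.1509, y = 0.0573
  n-octane: x = 0.3286, y = 0.0821

y_n-octane = 0.0821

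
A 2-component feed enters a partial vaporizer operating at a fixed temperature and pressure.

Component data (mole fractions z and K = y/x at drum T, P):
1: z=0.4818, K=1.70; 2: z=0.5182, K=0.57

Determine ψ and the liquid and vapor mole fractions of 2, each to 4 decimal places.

Binary case is linear: z₁(K₁−1)(1+ψ(K₂−1)) + z₂(K₂−1)(1+ψ(K₁−1)) = 0
⇒ ψ = [z₁(K₁−1)+z₂(K₂−1)] / [−(K₁−1)(K₂−1)] = 0.11443/0.30100 = 0.3802
Compositions from xᵢ = zᵢ/(1+ψ(Kᵢ−1)), yᵢ = Kᵢxᵢ:
  1: x = 0.3805, y = 0.6469
  2: x = 0.6195, y = 0.3531

ψ = 0.3802, x_2 = 0.6195, y_2 = 0.3531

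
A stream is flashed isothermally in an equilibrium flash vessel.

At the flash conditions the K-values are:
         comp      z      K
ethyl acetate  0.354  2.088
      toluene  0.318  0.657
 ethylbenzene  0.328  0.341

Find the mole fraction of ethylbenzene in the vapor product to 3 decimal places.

y_ethylbenzene = 0.120

Material balance + equilibrium reduce to Σ zᵢ(Kᵢ−1)/(1+ψ(Kᵢ−1)) = 0.
g(0) = ΣzᵢKᵢ − 1 = 0.060 and g(1) = 1 − Σzᵢ/Kᵢ = -0.615, so a root lies in (0, 1).
Iterate (Newton) starting at ψ = 0.65:
  ψ = 0.650: g = -0.2929, g' = -0.642 → ψ = 0.194
  ψ = 0.194: g = -0.0464, g' = -0.516 → ψ = 0.104
  ψ = 0.104: g = 0.0011, g' = -0.543 → ψ = 0.106
Converged at ψ = 0.106.
Compositions from xᵢ = zᵢ/(1+ψ(Kᵢ−1)), yᵢ = Kᵢxᵢ:
  ethyl acetate: x = 0.318, y = 0.663
  toluene: x = 0.330, y = 0.217
  ethylbenzene: x = 0.353, y = 0.120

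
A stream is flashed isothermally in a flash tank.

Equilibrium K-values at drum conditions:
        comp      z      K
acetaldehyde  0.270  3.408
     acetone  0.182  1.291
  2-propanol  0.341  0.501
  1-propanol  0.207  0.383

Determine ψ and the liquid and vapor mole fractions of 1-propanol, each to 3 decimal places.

Material balance + equilibrium reduce to Σ zᵢ(Kᵢ−1)/(1+ψ(Kᵢ−1)) = 0.
Feasibility: ΣzᵢKᵢ = 1.405, Σzᵢ/Kᵢ = 1.441 — both > 1, two phases present.
Newton–Raphson from ψ = 0.5:
  ψ = 0.500: g = -0.0702, g' = -0.650 → ψ = 0.392
  ψ = 0.392: g = 0.0020, g' = -0.695 → ψ = 0.395
Converged at ψ = 0.395.
Compositions from xᵢ = zᵢ/(1+ψ(Kᵢ−1)), yᵢ = Kᵢxᵢ:
  acetaldehyde: x = 0.138, y = 0.472
  acetone: x = 0.163, y = 0.211
  2-propanol: x = 0.425, y = 0.213
  1-propanol: x = 0.274, y = 0.105

ψ = 0.395, x_1-propanol = 0.274, y_1-propanol = 0.105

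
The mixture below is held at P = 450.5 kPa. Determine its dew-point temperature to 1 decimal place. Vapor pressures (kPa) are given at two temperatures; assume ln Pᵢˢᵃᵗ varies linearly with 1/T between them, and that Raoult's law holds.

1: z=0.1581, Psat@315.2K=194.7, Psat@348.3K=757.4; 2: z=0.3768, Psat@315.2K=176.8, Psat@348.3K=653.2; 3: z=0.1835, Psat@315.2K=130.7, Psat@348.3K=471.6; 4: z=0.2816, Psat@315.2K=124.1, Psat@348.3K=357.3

Dew-point temperature: Σzᵢ·P/Pᵢˢᵃᵗ(T) = 1. Interpolate ln Pᵢˢᵃᵗ = aᵢ + bᵢ/T.
  T = 315.2 K: ΣzᵢP/Pᵢˢᵃᵗ = 2.9807
  T = 348.3 K: ΣzᵢP/Pᵢˢᵃᵗ = 0.8843
  T = 331.8 K: ΣzᵢP/Pᵢˢᵃᵗ = 1.5692
  T = 340.1 K: ΣzᵢP/Pᵢˢᵃᵗ = 1.1672
  T = 344.2 K: ΣzᵢP/Pᵢˢᵃᵗ = 1.0142
  T = 346.2 K: ΣzᵢP/Pᵢˢᵃᵗ = 0.9482
Interpolating between 344.2 K and 346.2 K gives T ≈ 344.6 K.

T = 344.6 K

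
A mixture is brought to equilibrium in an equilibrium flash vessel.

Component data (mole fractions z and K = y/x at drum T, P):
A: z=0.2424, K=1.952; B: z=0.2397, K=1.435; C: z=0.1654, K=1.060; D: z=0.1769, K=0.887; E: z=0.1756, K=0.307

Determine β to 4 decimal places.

β = 0.6251

Let β = V/F and solve Σ zᵢ(Kᵢ−1)/(1+β(Kᵢ−1)) = 0.
g(0) = ΣzᵢKᵢ − 1 = 0.2033 and g(1) = 1 − Σzᵢ/Kᵢ = -0.2187, so a root lies in (0, 1).
Iterate (Newton) starting at β = 0.5:
  β = 0.5000: g = 0.04422, g' = -0.3320 → β = 0.6332
  β = 0.6332: g = -0.00308, g' = -0.3843 → β = 0.6252
  β = 0.6252: g = -0.00002, g' = -0.3801 → β = 0.6251
Converged at β = 0.6251.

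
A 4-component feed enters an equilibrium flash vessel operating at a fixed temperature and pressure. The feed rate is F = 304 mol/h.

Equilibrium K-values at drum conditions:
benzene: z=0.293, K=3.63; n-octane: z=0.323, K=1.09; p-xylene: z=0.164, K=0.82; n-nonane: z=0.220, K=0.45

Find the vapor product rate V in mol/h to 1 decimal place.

V = 260.5 mol/h

Rachford–Rice: g(V/F) = Σ zᵢ(Kᵢ−1)/(1+V/F(Kᵢ−1)) = 0.
g(0) = ΣzᵢKᵢ − 1 = 0.649 and g(1) = 1 − Σzᵢ/Kᵢ = -0.066, so a root lies in (0, 1).
Newton iteration, V/F⁰ = 0.31:
  V/F = 0.310: g = 0.2756, g' = -0.720 → V/F = 0.693
  V/F = 0.693: g = 0.0712, g' = -0.437 → V/F = 0.856
  V/F = 0.856: g = 0.0006, g' = -0.439 → V/F = 0.857
Converged at V/F = 0.857.
Then V = V/F·F = 0.8570·304 = 260.5 mol/h and L = F − V = 43.5 mol/h.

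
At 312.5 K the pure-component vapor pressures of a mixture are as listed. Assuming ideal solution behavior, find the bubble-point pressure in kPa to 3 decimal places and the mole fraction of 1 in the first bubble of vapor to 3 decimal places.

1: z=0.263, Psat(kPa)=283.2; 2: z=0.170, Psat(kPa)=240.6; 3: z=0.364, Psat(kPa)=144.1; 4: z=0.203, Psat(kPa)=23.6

Pbub = 172.627 kPa, y_1 = 0.431

At the bubble point ψ → 0, so ΣzᵢKᵢ = 1 with Kᵢ = Pᵢˢᵃᵗ/P ⇒ P = ΣzᵢPᵢˢᵃᵗ.
P = 0.263·283.2 + 0.170·240.6 + 0.364·144.1 + 0.203·23.6 = 172.627 kPa
yᵢ = zᵢPᵢˢᵃᵗ/P ⇒ y_1 = 0.263·283.2/172.627 = 0.431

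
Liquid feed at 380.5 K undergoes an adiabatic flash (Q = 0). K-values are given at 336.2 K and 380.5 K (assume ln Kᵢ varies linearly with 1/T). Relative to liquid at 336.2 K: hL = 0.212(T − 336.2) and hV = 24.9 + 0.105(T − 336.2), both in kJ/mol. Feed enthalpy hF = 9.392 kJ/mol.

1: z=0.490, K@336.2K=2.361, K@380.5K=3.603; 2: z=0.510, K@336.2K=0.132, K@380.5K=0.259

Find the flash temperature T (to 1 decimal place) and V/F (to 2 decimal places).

T = 348.9 K, V/F = 0.28

Adiabatic flash: solve Rachford–Rice at each trial T, then check hF = ψ·hV(T) + (1−ψ)·hL(T).
  T = 336.2 K: K = (2.361, 0.132), RR gives ψ = 0.190, H_out = 4.726 kJ/mol
  T = 380.5 K: K = (3.603, 0.259), RR gives ψ = 0.465, H_out = 18.773 kJ/mol
  T = 358.4 K: K = (2.956, 0.189), RR gives ψ = 0.343, H_out = 12.443 kJ/mol
  T = 347.3 K: K = (2.651, 0.159), RR gives ψ = 0.274, H_out = 8.843 kJ/mol
  T = 352.9 K: K = (2.804, 0.174), RR gives ψ = 0.310, H_out = 10.709 kJ/mol
  T = 350.1 K: K = (2.727, 0.166), RR gives ψ = 0.292, H_out = 9.791 kJ/mol
  T = 348.7 K: K = (2.689, 0.162), RR gives ψ = 0.283, H_out = 9.321 kJ/mol
Linear interpolation between T = 348.7 (H_out = 9.321) and T = 350.1 (H_out = 9.791) on hF = 9.392 gives T ≈ 348.9 K, at which ψ = 0.28.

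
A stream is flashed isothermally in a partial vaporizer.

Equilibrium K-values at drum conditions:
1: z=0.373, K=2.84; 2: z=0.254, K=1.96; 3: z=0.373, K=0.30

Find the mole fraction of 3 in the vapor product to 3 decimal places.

Material balance + equilibrium reduce to Σ zᵢ(Kᵢ−1)/(1+V/F(Kᵢ−1)) = 0.
g(0) = ΣzᵢKᵢ − 1 = 0.669 and g(1) = 1 − Σzᵢ/Kᵢ = -0.504, so a root lies in (0, 1).
Iterate (Newton) starting at V/F = 0.5:
  V/F = 0.500: g = 0.1205, g' = -0.882 → V/F = 0.637
  V/F = 0.637: g = -0.0036, g' = -0.953 → V/F = 0.633
Converged at V/F = 0.633.
Compositions from xᵢ = zᵢ/(1+V/F(Kᵢ−1)), yᵢ = Kᵢxᵢ:
  1: x = 0.172, y = 0.489
  2: x = 0.158, y = 0.310
  3: x = 0.670, y = 0.201

y_3 = 0.201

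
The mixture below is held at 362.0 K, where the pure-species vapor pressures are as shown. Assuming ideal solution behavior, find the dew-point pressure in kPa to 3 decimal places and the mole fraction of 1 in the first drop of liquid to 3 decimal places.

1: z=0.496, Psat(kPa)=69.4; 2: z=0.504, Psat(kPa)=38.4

At the dew point ψ → 1, so Σzᵢ/Kᵢ = 1 with Kᵢ = Pᵢˢᵃᵗ/P ⇒ 1/P = Σzᵢ/Pᵢˢᵃᵗ.
1/P = 0.496/69.4 + 0.504/38.4 = 0.020272 ⇒ P = 49.329 kPa
xᵢ = zᵢP/Pᵢˢᵃᵗ ⇒ x_1 = 0.496·49.329/69.4 = 0.353

Pdew = 49.329 kPa, x_1 = 0.353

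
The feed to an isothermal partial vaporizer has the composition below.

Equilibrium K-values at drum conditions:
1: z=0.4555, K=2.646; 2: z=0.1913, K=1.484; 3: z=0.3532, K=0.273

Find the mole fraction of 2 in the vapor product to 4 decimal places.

y_2 = 0.2206

Material balance + equilibrium reduce to Σ zᵢ(Kᵢ−1)/(1+ψ(Kᵢ−1)) = 0.
Feasibility: ΣzᵢKᵢ = 1.5856, Σzᵢ/Kᵢ = 1.5948 — both > 1, two phases present.
Newton–Raphson from ψ = 0.5:
  ψ = 0.5000: g = 0.08240, g' = -0.8612 → ψ = 0.5957
  ψ = 0.5957: g = -0.00248, g' = -0.9224 → ψ = 0.5930
Converged at ψ = 0.5930.
Compositions from xᵢ = zᵢ/(1+ψ(Kᵢ−1)), yᵢ = Kᵢxᵢ:
  1: x = 0.2305, y = 0.6099
  2: x = 0.1486, y = 0.2206
  3: x = 0.6209, y = 0.1695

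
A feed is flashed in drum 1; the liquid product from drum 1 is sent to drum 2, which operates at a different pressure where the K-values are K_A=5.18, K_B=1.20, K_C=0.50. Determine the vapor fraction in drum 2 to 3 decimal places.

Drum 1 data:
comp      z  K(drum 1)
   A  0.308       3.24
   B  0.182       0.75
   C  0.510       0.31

Drum 1:
Rachford–Rice: g(ψ₁) = Σ zᵢ(Kᵢ−1)/(1+ψ₁(Kᵢ−1)) = 0.
Check two-phase: ΣzᵢKᵢ = 1.293 > 1 and Σzᵢ/Kᵢ = 1.983 > 1, so g(0) = 0.293 > 0 and g(1) = -0.983 < 0.
Newton iteration, ψ₁⁰ = 0.5:
  ψ₁ = 0.500: g = -0.2638, g' = -0.925 → ψ₁ = 0.215
  ψ₁ = 0.215: g = 0.0047, g' = -1.052 → ψ₁ = 0.219
Converged at ψ₁ = 0.219.
Drum-1 compositions:
  A: x = 0.207, y = 0.669
  B: x = 0.193, y = 0.144
  C: x = 0.601, y = 0.186
Drum-2 feed = drum-1 liquid: z₂ = (0.2066, 0.1926, 0.6009).
Drum 2:
Let ψ₂ = V/F and solve Σ zᵢ(Kᵢ−1)/(1+ψ₂(Kᵢ−1)) = 0.
Check two-phase: ΣzᵢKᵢ = 1.602 > 1 and Σzᵢ/Kᵢ = 1.402 > 1, so g(0) = 0.602 > 0 and g(1) = -0.402 < 0.
Iterate (Newton) starting at ψ₂ = 0.5:
  ψ₂ = 0.500: g = -0.0861, g' = -0.651 → ψ₂ = 0.368
  ψ₂ = 0.368: g = 0.0080, g' = -0.793 → ψ₂ = 0.378
Converged at ψ₂ = 0.378.
  A: x = 0.080, y = 0.415
  B: x = 0.179, y = 0.215
  C: x = 0.741, y = 0.370

V/F (drum 2) = 0.378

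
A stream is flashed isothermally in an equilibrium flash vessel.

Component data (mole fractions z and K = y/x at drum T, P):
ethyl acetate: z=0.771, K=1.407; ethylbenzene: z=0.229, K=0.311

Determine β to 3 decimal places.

β = 0.556

Binary case is linear: z₁(K₁−1)(1+β(K₂−1)) + z₂(K₂−1)(1+β(K₁−1)) = 0
⇒ β = [z₁(K₁−1)+z₂(K₂−1)] / [−(K₁−1)(K₂−1)] = 0.1560/0.2804 = 0.556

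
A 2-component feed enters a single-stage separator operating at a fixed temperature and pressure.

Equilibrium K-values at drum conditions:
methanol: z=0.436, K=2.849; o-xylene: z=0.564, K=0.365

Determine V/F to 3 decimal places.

V/F = 0.382

Material balance + equilibrium reduce to Σ zᵢ(Kᵢ−1)/(1+V/F(Kᵢ−1)) = 0.
Check two-phase: ΣzᵢKᵢ = 1.448 > 1 and Σzᵢ/Kᵢ = 1.698 > 1, so g(0) = 0.448 > 0 and g(1) = -0.698 < 0.
Binary case is linear: z₁(K₁−1)(1+V/F(K₂−1)) + z₂(K₂−1)(1+V/F(K₁−1)) = 0
⇒ V/F = [z₁(K₁−1)+z₂(K₂−1)] / [−(K₁−1)(K₂−1)] = 0.4480/1.1741 = 0.382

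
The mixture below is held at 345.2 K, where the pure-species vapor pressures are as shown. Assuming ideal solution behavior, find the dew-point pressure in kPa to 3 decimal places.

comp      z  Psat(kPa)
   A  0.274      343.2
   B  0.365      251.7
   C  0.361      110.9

Pdew = 181.696 kPa

At the dew point ψ → 1, so Σzᵢ/Kᵢ = 1 with Kᵢ = Pᵢˢᵃᵗ/P ⇒ 1/P = Σzᵢ/Pᵢˢᵃᵗ.
1/P = 0.274/343.2 + 0.365/251.7 + 0.361/110.9 = 0.005504 ⇒ P = 181.696 kPa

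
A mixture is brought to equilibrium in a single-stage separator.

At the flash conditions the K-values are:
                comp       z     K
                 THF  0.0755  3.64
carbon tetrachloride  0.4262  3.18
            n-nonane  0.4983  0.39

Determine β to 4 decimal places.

Material balance + equilibrium reduce to Σ zᵢ(Kᵢ−1)/(1+β(Kᵢ−1)) = 0.
Feasibility: ΣzᵢKᵢ = 1.8245, Σzᵢ/Kᵢ = 1.4325 — both > 1, two phases present.
Newton–Raphson from β = 0.5:
  β = 0.5000: g = 0.09311, g' = -0.9453 → β = 0.5985
  β = 0.5985: g = 0.00165, g' = -0.9203 → β = 0.6003
Converged at β = 0.6003.

β = 0.6003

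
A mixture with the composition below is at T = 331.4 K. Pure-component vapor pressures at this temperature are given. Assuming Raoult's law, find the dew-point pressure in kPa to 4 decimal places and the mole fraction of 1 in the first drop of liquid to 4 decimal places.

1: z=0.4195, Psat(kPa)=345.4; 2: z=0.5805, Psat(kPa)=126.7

Pdew = 172.5261 kPa, x_1 = 0.2095

At the dew point ψ → 1, so Σzᵢ/Kᵢ = 1 with Kᵢ = Pᵢˢᵃᵗ/P ⇒ 1/P = Σzᵢ/Pᵢˢᵃᵗ.
1/P = 0.4195/345.4 + 0.5805/126.7 = 0.0057962 ⇒ P = 172.5261 kPa
xᵢ = zᵢP/Pᵢˢᵃᵗ ⇒ x_1 = 0.4195·172.5261/345.4 = 0.2095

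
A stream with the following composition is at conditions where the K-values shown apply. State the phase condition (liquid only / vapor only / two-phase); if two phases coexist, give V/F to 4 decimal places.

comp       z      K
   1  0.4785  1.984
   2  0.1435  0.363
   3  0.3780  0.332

two-phase, V/F = 0.1956

ΣzᵢKᵢ = 1.1269; Σzᵢ/Kᵢ = 1.7751.
Both exceed 1, so a two-phase solution exists.
Newton–Raphson from ψ = 0.5:
  ψ = 0.5000: g = -0.19769, g' = -0.7138 → ψ = 0.2230
  ψ = 0.2230: g = -0.01715, g' = -0.6236 → ψ = 0.1955
  ψ = 0.1955: g = 0.00002, g' = -0.6250 → ψ = 0.1956
Converged at ψ = 0.1956.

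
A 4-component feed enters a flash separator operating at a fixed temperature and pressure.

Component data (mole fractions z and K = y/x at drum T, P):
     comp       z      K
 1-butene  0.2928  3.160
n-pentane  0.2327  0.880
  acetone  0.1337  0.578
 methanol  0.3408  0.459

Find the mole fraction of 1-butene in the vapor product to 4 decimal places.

y_1-butene = 0.4898

Material balance + equilibrium reduce to Σ zᵢ(Kᵢ−1)/(1+β(Kᵢ−1)) = 0.
Check two-phase: ΣzᵢKᵢ = 1.3637 > 1 and Σzᵢ/Kᵢ = 1.3309 > 1, so g(0) = 0.3637 > 0 and g(1) = -0.3309 < 0.
Iterate (Newton) starting at β = 0.5:
  β = 0.5000: g = -0.04989, g' = -0.5452 → β = 0.4085
  β = 0.4085: g = 0.00178, g' = -0.5884 → β = 0.4115
Converged at β = 0.4115.
Compositions from xᵢ = zᵢ/(1+β(Kᵢ−1)), yᵢ = Kᵢxᵢ:
  1-butene: x = 0.1550, y = 0.4898
  n-pentane: x = 0.2448, y = 0.2154
  acetone: x = 0.1618, y = 0.0935
  methanol: x = 0.4384, y = 0.2012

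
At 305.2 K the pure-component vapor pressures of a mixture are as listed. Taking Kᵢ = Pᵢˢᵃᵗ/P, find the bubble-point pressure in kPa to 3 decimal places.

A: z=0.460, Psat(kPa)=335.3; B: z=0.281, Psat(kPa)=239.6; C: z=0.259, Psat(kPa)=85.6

Pbub = 243.736 kPa

At the bubble point ψ → 0, so ΣzᵢKᵢ = 1 with Kᵢ = Pᵢˢᵃᵗ/P ⇒ P = ΣzᵢPᵢˢᵃᵗ.
P = 0.460·335.3 + 0.281·239.6 + 0.259·85.6 = 243.736 kPa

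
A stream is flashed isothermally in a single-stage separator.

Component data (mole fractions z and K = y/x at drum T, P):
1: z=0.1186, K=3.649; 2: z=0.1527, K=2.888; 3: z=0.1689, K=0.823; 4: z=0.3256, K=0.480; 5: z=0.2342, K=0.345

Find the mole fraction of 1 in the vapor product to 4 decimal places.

y_1 = 0.2731

Rachford–Rice: g(ψ) = Σ zᵢ(Kᵢ−1)/(1+ψ(Kᵢ−1)) = 0.
Feasibility: ΣzᵢKᵢ = 1.2499, Σzᵢ/Kᵢ = 1.6478 — both > 1, two phases present.
Newton–Raphson from ψ = 0.5:
  ψ = 0.5000: g = -0.20625, g' = -0.6874 → ψ = 0.1999
  ψ = 0.1999: g = 0.01821, g' = -0.8909 → ψ = 0.2204
  ψ = 0.2204: g = 0.00034, g' = -0.8585 → ψ = 0.2208
Converged at ψ = 0.2208.
Compositions from xᵢ = zᵢ/(1+ψ(Kᵢ−1)), yᵢ = Kᵢxᵢ:
  1: x = 0.0748, y = 0.2731
  2: x = 0.1078, y = 0.3113
  3: x = 0.1758, y = 0.1447
  4: x = 0.3678, y = 0.1766
  5: x = 0.2738, y = 0.0945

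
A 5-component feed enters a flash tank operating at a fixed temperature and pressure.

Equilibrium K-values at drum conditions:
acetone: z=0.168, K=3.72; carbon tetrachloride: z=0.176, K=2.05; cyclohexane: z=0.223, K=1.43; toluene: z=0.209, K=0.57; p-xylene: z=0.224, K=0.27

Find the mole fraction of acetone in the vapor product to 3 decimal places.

y_acetone = 0.256

Material balance + equilibrium reduce to Σ zᵢ(Kᵢ−1)/(1+ψ(Kᵢ−1)) = 0.
Feasibility: ΣzᵢKᵢ = 1.484, Σzᵢ/Kᵢ = 1.483 — both > 1, two phases present.
Newton iteration, ψ⁰ = 0.41:
  ψ = 0.410: g = 0.0843, g' = -0.703 → ψ = 0.530
  ψ = 0.530: g = 0.0009, g' = -0.698 → ψ = 0.531
Converged at ψ = 0.531.
Compositions from xᵢ = zᵢ/(1+ψ(Kᵢ−1)), yᵢ = Kᵢxᵢ:
  acetone: x = 0.069, y = 0.256
  carbon tetrachloride: x = 0.113, y = 0.232
  cyclohexane: x = 0.182, y = 0.260
  toluene: x = 0.271, y = 0.154
  p-xylene: x = 0.366, y = 0.099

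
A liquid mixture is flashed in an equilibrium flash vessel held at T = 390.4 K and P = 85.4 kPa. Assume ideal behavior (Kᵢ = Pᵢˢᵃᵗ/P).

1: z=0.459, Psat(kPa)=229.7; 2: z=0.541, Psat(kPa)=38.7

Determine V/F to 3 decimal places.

Raoult's law: Kᵢ = Pᵢˢᵃᵗ/P = Pᵢˢᵃᵗ/85.4.
  K_1 = 229.7/85.4 = 2.68970, K_2 = 38.7/85.4 = 0.45316
Rachford–Rice: g(V/F) = Σ zᵢ(Kᵢ−1)/(1+V/F(Kᵢ−1)) = 0.
Feasibility: ΣzᵢKᵢ = 1.480, Σzᵢ/Kᵢ = 1.364 — both > 1, two phases present.
Binary case is linear: z₁(K₁−1)(1+V/F(K₂−1)) + z₂(K₂−1)(1+V/F(K₁−1)) = 0
⇒ V/F = [z₁(K₁−1)+z₂(K₂−1)] / [−(K₁−1)(K₂−1)] = 0.4797/0.9240 = 0.519

V/F = 0.519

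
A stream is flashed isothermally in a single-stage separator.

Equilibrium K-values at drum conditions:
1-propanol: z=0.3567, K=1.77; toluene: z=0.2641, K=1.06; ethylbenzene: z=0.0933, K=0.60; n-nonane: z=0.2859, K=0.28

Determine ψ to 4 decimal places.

ψ = 0.1271

Material balance + equilibrium reduce to Σ zᵢ(Kᵢ−1)/(1+ψ(Kᵢ−1)) = 0.
Feasibility: ΣzᵢKᵢ = 1.0473, Σzᵢ/Kᵢ = 1.6272 — both > 1, two phases present.
Newton–Raphson from ψ = 0.63:
  ψ = 0.6300: g = -0.22642, g' = -0.6199 → ψ = 0.2647
  ψ = 0.2647: g = -0.05232, g' = -0.3918 → ψ = 0.1312
  ψ = 0.1312: g = -0.00153, g' = -0.3728 → ψ = 0.1271
Converged at ψ = 0.1271.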